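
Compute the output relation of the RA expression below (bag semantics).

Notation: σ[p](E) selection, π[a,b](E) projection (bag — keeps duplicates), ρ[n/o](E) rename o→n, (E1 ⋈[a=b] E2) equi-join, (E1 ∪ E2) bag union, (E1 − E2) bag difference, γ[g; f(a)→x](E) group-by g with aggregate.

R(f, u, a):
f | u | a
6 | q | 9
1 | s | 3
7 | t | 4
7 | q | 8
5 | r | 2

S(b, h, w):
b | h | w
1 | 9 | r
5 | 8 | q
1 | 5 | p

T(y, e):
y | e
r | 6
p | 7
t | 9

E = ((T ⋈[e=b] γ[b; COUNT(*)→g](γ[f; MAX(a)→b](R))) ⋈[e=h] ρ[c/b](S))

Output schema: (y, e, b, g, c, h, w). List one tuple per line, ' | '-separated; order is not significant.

Row counts bottom-up:
  T → 3
  R → 5
  γ[f; MAX(a)→b](R) → 4
  γ[b; COUNT(*)→g](γ[f; MAX(a)→b](R)) → 4
  (T ⋈[e=b] γ[b; COUNT(*)→g](γ[f; MAX(a)→b](R))) → 1
  S → 3
  ρ[c/b](S) → 3
  ((T ⋈[e=b] γ[b; COUNT(*)→g](γ[f; MAX(a)→b](R))) ⋈[e=h] ρ[c/b](S)) → 1

== RESULT ==
y | e | b | g | c | h | w
t | 9 | 9 | 1 | 1 | 9 | r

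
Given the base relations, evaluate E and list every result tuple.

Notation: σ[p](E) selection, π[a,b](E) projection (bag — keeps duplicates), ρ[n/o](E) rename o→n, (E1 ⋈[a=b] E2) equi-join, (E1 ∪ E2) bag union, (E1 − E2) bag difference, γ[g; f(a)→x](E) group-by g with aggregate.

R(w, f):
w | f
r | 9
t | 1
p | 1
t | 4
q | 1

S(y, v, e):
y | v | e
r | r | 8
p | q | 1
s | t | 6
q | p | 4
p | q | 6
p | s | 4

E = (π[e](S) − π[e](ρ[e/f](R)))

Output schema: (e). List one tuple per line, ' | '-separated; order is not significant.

Subexpression sizes:
  S → 6
  π[e](S) → 6
  R → 5
  ρ[e/f](R) → 5
  π[e](ρ[e/f](R)) → 5
  (π[e](S) − π[e](ρ[e/f](R))) → 4

== RESULT ==
e
4
6
6
8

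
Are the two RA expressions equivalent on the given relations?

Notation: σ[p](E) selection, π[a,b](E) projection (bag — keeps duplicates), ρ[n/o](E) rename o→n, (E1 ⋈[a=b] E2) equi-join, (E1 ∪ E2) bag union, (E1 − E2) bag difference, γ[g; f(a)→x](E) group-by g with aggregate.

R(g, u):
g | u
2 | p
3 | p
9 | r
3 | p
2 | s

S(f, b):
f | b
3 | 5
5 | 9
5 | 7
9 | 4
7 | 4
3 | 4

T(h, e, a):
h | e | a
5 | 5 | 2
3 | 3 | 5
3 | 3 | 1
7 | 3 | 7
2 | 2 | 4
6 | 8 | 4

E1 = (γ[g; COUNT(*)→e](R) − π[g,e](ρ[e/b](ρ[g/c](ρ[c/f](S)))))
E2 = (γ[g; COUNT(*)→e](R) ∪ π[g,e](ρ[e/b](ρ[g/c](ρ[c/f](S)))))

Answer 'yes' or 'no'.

E1 stepwise |·|:
  R → 5
  γ[g; COUNT(*)→e](R) → 3
  S → 6
  ρ[c/f](S) → 6
  ρ[g/c](ρ[c/f](S)) → 6
  ρ[e/b](ρ[g/c](ρ[c/f](S))) → 6
  π[g,e](ρ[e/b](ρ[g/c](ρ[c/f](S)))) → 6
  (γ[g; COUNT(*)→e](R) − π[g,e](ρ[e/b](ρ[g/c](ρ[c/f](S))))) → 3
E2 stepwise |·|:
  R → 5
  γ[g; COUNT(*)→e](R) → 3
  S → 6
  ρ[c/f](S) → 6
  ρ[g/c](ρ[c/f](S)) → 6
  ρ[e/b](ρ[g/c](ρ[c/f](S))) → 6
  π[g,e](ρ[e/b](ρ[g/c](ρ[c/f](S)))) → 6
  (γ[g; COUNT(*)→e](R) ∪ π[g,e](ρ[e/b](ρ[g/c](ρ[c/f](S))))) → 9

E1 result:
g | e
2 | 2
3 | 2
9 | 1
E2 result:
g | e
2 | 2
3 | 2
3 | 4
3 | 5
5 | 7
5 | 9
7 | 4
9 | 1
9 | 4
Witness: (7, 4) appears 0× in E1 but 1× in E2.

no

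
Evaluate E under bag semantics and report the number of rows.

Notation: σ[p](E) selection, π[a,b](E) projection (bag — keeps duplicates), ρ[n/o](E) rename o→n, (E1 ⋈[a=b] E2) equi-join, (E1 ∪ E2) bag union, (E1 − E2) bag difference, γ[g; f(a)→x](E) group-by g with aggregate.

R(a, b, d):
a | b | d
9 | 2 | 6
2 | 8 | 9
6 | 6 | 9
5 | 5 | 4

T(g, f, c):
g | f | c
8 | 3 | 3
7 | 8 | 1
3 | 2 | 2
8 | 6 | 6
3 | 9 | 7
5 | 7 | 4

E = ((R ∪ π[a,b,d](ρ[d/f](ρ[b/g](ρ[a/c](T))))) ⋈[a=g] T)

Row counts bottom-up:
  R → 4
  T → 6
  ρ[a/c](T) → 6
  ρ[b/g](ρ[a/c](T)) → 6
  ρ[d/f](ρ[b/g](ρ[a/c](T))) → 6
  π[a,b,d](ρ[d/f](ρ[b/g](ρ[a/c](T)))) → 6
  (R ∪ π[a,b,d](ρ[d/f](ρ[b/g](ρ[a/c](T))))) → 10
  T → 6
  ((R ∪ π[a,b,d](ρ[d/f](ρ[b/g](ρ[a/c](T))))) ⋈[a=g] T) → 4

|E| = 4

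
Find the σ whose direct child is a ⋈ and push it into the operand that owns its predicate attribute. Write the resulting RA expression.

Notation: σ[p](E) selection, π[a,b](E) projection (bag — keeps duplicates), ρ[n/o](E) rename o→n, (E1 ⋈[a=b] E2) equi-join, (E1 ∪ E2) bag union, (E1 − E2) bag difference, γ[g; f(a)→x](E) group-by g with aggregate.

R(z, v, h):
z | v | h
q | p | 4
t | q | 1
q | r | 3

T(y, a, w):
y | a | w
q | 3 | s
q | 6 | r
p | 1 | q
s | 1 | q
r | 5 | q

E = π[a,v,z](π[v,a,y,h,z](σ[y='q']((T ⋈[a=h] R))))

σ filters on y, owned by the left side.
E' = π[a,v,z](π[v,a,y,h,z]((σ[y='q'](T) ⋈[a=h] R)))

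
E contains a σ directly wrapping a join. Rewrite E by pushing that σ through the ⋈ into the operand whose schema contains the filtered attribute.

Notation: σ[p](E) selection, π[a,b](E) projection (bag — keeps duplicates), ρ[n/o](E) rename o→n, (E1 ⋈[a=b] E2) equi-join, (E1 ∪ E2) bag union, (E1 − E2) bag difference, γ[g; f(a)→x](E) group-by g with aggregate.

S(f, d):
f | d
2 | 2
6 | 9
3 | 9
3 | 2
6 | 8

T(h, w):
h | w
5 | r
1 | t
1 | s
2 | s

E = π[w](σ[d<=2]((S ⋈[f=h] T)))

σ filters on d, owned by the left side.
E' = π[w]((σ[d<=2](S) ⋈[f=h] T))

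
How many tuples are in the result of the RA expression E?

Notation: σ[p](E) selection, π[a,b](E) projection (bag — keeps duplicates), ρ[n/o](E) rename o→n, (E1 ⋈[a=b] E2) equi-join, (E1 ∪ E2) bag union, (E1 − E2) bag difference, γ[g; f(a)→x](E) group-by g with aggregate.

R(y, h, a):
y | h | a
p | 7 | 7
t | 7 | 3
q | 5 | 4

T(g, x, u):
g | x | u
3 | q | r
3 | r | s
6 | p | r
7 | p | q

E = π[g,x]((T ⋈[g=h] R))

Row counts bottom-up:
  T → 4
  R → 3
  (T ⋈[g=h] R) → 2
  π[g,x]((T ⋈[g=h] R)) → 2

|E| = 2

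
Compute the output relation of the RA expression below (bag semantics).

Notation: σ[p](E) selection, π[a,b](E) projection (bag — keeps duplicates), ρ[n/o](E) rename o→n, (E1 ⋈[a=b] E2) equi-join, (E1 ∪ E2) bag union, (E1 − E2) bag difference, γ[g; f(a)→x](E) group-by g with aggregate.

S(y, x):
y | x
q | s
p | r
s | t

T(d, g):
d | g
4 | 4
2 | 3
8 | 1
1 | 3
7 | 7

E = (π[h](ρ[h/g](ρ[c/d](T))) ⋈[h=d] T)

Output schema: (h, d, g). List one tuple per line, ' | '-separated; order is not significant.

Subexpression sizes:
  T → 5
  ρ[c/d](T) → 5
  ρ[h/g](ρ[c/d](T)) → 5
  π[h](ρ[h/g](ρ[c/d](T))) → 5
  T → 5
  (π[h](ρ[h/g](ρ[c/d](T))) ⋈[h=d] T) → 3

== RESULT ==
h | d | g
1 | 1 | 3
4 | 4 | 4
7 | 7 | 7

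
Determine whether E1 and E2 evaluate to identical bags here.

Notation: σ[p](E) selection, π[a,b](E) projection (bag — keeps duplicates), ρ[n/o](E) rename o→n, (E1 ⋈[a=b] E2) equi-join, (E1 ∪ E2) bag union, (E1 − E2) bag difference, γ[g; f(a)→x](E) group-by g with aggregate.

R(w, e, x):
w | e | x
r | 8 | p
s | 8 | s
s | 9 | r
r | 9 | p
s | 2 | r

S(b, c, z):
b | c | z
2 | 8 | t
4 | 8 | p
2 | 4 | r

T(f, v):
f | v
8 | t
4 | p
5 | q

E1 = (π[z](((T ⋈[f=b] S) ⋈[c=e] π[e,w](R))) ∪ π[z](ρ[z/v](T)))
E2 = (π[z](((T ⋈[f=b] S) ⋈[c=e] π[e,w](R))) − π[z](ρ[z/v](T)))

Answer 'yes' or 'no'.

E1 stepwise |·|:
  T → 3
  S → 3
  (T ⋈[f=b] S) → 1
  R → 5
  π[e,w](R) → 5
  ((T ⋈[f=b] S) ⋈[c=e] π[e,w](R)) → 2
  π[z](((T ⋈[f=b] S) ⋈[c=e] π[e,w](R))) → 2
  T → 3
  ρ[z/v](T) → 3
  π[z](ρ[z/v](T)) → 3
  (π[z](((T ⋈[f=b] S) ⋈[c=e] π[e,w](R))) ∪ π[z](ρ[z/v](T))) → 5
E2 stepwise |·|:
  T → 3
  S → 3
  (T ⋈[f=b] S) → 1
  R → 5
  π[e,w](R) → 5
  ((T ⋈[f=b] S) ⋈[c=e] π[e,w](R)) → 2
  π[z](((T ⋈[f=b] S) ⋈[c=e] π[e,w](R))) → 2
  T → 3
  ρ[z/v](T) → 3
  π[z](ρ[z/v](T)) → 3
  (π[z](((T ⋈[f=b] S) ⋈[c=e] π[e,w](R))) − π[z](ρ[z/v](T))) → 1

E1 result:
z
p
p
p
q
t
E2 result:
z
p
Witness: ('t',) appears 1× in E1 but 0× in E2.

no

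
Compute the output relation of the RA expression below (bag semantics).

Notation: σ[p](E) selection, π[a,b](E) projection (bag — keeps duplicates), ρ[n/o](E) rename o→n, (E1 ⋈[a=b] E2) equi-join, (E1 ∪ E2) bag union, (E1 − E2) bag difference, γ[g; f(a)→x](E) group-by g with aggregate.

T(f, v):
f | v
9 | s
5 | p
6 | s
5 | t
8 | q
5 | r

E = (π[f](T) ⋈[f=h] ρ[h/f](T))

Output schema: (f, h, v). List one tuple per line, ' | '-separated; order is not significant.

Per-node cardinality:
  T → 6
  π[f](T) → 6
  T → 6
  ρ[h/f](T) → 6
  (π[f](T) ⋈[f=h] ρ[h/f](T)) → 12

== RESULT ==
f | h | v
5 | 5 | p
5 | 5 | p
5 | 5 | p
5 | 5 | r
5 | 5 | r
5 | 5 | r
5 | 5 | t
5 | 5 | t
5 | 5 | t
6 | 6 | s
8 | 8 | q
9 | 9 | s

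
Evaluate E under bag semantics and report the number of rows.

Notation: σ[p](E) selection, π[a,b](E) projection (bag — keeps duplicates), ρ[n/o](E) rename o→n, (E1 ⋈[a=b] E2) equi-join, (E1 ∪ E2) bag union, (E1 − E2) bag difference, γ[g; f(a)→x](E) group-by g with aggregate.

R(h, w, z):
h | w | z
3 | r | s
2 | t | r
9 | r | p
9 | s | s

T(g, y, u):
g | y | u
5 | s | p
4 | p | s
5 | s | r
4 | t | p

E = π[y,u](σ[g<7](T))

Per-node cardinality:
  T → 4
  σ[g<7](T) → 4
  π[y,u](σ[g<7](T)) → 4

|E| = 4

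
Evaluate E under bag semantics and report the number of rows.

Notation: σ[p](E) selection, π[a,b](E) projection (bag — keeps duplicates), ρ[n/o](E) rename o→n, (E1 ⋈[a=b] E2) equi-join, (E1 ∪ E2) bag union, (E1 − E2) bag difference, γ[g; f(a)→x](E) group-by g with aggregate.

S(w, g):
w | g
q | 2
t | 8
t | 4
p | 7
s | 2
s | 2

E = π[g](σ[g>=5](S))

Per-node cardinality:
  S → 6
  σ[g>=5](S) → 2
  π[g](σ[g>=5](S)) → 2

|E| = 2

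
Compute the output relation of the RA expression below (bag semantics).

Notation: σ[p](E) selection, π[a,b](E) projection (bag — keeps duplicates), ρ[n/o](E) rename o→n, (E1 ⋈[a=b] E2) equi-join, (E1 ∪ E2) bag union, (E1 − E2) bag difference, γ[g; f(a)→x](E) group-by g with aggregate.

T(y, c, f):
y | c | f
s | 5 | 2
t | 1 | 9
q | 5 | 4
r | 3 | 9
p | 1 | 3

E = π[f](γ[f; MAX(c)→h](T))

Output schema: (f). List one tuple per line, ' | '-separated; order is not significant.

Row counts bottom-up:
  T → 5
  γ[f; MAX(c)→h](T) → 4
  π[f](γ[f; MAX(c)→h](T)) → 4

== RESULT ==
f
2
3
4
9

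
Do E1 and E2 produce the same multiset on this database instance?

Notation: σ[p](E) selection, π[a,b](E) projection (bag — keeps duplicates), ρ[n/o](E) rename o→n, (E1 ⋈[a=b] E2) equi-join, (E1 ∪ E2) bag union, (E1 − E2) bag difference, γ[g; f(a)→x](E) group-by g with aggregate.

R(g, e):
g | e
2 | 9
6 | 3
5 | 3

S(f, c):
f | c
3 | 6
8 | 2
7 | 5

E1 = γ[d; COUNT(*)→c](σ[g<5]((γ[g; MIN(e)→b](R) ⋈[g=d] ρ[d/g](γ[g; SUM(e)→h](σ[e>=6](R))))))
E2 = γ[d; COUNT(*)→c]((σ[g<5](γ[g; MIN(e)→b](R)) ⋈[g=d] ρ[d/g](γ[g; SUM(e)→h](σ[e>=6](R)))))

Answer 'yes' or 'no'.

E1 stepwise |·|:
  R → 3
  γ[g; MIN(e)→b](R) → 3
  R → 3
  σ[e>=6](R) → 1
  γ[g; SUM(e)→h](σ[e>=6](R)) → 1
  ρ[d/g](γ[g; SUM(e)→h](σ[e>=6](R))) → 1
  (γ[g; MIN(e)→b](R) ⋈[g=d] ρ[d/g](γ[g; SUM(e)→h](σ[e>=6](R)))) → 1
  σ[g<5]((γ[g; MIN(e)→b](R) ⋈[g=d] ρ[d/g](γ[g; SUM(e)→h](σ[e>=6](R))))) → 1
  γ[d; COUNT(*)→c](σ[g<5]((γ[g; MIN(e)→b](R) ⋈[g=d] ρ[d/g](γ[g; SUM(e)→h](σ[e>=6](R)))))) → 1
E2 stepwise |·|:
  R → 3
  γ[g; MIN(e)→b](R) → 3
  σ[g<5](γ[g; MIN(e)→b](R)) → 1
  R → 3
  σ[e>=6](R) → 1
  γ[g; SUM(e)→h](σ[e>=6](R)) → 1
  ρ[d/g](γ[g; SUM(e)→h](σ[e>=6](R))) → 1
  (σ[g<5](γ[g; MIN(e)→b](R)) ⋈[g=d] ρ[d/g](γ[g; SUM(e)→h](σ[e>=6](R)))) → 1
  γ[d; COUNT(*)→c]((σ[g<5](γ[g; MIN(e)→b](R)) ⋈[g=d] ρ[d/g](γ[g; SUM(e)→h](σ[e>=6](R))))) → 1

E1 and E2 produce the same multiset:
d | c
2 | 1

yes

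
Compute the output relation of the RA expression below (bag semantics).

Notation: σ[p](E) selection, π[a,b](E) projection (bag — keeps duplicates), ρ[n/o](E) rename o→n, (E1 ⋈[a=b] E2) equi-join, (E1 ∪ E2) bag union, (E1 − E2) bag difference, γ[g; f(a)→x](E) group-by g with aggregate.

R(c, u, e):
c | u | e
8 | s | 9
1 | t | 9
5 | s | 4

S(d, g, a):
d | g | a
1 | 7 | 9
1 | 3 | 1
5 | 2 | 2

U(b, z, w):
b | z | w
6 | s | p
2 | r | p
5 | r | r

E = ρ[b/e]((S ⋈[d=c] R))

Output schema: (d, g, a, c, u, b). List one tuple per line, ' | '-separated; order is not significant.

Row counts bottom-up:
  S → 3
  R → 3
  (S ⋈[d=c] R) → 3
  ρ[b/e]((S ⋈[d=c] R)) → 3

== RESULT ==
d | g | a | c | u | b
1 | 3 | 1 | 1 | t | 9
1 | 7 | 9 | 1 | t | 9
5 | 2 | 2 | 5 | s | 4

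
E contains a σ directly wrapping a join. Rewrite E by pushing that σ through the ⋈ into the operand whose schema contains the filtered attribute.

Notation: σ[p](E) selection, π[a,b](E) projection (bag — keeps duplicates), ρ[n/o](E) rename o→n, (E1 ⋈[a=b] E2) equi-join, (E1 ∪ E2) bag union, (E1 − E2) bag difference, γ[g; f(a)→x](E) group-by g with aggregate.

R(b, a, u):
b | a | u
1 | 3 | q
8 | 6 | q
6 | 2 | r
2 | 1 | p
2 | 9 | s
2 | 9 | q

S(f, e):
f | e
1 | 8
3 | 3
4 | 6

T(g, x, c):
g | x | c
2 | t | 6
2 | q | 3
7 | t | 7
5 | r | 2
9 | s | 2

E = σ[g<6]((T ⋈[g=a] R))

σ filters on g, owned by the left side.
E' = (σ[g<6](T) ⋈[g=a] R)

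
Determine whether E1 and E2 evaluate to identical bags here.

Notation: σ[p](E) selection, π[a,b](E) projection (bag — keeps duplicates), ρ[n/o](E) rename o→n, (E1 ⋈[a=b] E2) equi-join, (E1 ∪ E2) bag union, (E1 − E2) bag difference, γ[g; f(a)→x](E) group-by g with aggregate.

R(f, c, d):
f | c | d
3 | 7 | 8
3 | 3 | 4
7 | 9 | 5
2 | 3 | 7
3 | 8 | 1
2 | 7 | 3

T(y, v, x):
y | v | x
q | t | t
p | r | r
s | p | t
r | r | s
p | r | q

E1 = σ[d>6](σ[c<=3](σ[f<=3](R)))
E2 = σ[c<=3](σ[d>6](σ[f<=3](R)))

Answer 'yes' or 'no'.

E1 subexpression sizes:
  R → 6
  σ[f<=3](R) → 5
  σ[c<=3](σ[f<=3](R)) → 2
  σ[d>6](σ[c<=3](σ[f<=3](R))) → 1
E2 subexpression sizes:
  R → 6
  σ[f<=3](R) → 5
  σ[d>6](σ[f<=3](R)) → 2
  σ[c<=3](σ[d>6](σ[f<=3](R))) → 1

E1 and E2 produce the same multiset:
f | c | d
2 | 3 | 7

yes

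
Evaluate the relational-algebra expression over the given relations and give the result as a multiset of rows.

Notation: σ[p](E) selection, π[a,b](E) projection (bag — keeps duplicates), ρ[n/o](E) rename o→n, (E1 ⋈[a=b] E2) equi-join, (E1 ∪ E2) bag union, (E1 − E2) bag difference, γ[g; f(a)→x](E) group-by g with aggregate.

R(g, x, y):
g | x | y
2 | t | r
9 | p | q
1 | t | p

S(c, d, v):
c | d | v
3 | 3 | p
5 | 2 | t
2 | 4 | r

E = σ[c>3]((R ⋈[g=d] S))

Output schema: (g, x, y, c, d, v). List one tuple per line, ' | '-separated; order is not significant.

Per-node cardinality:
  R → 3
  S → 3
  (R ⋈[g=d] S) → 1
  σ[c>3]((R ⋈[g=d] S)) → 1

== RESULT ==
g | x | y | c | d | v
2 | t | r | 5 | 2 | t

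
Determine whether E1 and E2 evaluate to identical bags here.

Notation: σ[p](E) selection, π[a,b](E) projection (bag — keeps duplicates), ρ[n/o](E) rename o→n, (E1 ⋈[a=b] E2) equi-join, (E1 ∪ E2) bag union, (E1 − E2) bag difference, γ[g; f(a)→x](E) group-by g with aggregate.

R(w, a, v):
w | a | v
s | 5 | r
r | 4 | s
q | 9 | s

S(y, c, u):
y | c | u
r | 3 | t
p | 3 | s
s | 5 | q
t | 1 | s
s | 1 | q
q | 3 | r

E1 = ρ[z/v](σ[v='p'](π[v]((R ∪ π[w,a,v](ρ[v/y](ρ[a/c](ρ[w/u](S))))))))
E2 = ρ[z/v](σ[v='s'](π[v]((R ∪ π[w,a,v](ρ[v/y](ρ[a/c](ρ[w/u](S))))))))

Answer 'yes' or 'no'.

E1 row counts bottom-up:
  R → 3
  S → 6
  ρ[w/u](S) → 6
  ρ[a/c](ρ[w/u](S)) → 6
  ρ[v/y](ρ[a/c](ρ[w/u](S))) → 6
  π[w,a,v](ρ[v/y](ρ[a/c](ρ[w/u](S)))) → 6
  (R ∪ π[w,a,v](ρ[v/y](ρ[a/c](ρ[w/u](S))))) → 9
  π[v]((R ∪ π[w,a,v](ρ[v/y](ρ[a/c](ρ[w/u](S)))))) → 9
  σ[v='p'](π[v]((R ∪ π[w,a,v](ρ[v/y](ρ[a/c](ρ[w/u](S))))))) → 1
  ρ[z/v](σ[v='p'](π[v]((R ∪ π[w,a,v](ρ[v/y](ρ[a/c](ρ[w/u](S)))))))) → 1
E2 row counts bottom-up:
  R → 3
  S → 6
  ρ[w/u](S) → 6
  ρ[a/c](ρ[w/u](S)) → 6
  ρ[v/y](ρ[a/c](ρ[w/u](S))) → 6
  π[w,a,v](ρ[v/y](ρ[a/c](ρ[w/u](S)))) → 6
  (R ∪ π[w,a,v](ρ[v/y](ρ[a/c](ρ[w/u](S))))) → 9
  π[v]((R ∪ π[w,a,v](ρ[v/y](ρ[a/c](ρ[w/u](S)))))) → 9
  σ[v='s'](π[v]((R ∪ π[w,a,v](ρ[v/y](ρ[a/c](ρ[w/u](S))))))) → 4
  ρ[z/v](σ[v='s'](π[v]((R ∪ π[w,a,v](ρ[v/y](ρ[a/c](ρ[w/u](S)))))))) → 4

E1 result:
z
p
E2 result:
z
s
s
s
s
Witness: ('p',) appears 1× in E1 but 0× in E2.

no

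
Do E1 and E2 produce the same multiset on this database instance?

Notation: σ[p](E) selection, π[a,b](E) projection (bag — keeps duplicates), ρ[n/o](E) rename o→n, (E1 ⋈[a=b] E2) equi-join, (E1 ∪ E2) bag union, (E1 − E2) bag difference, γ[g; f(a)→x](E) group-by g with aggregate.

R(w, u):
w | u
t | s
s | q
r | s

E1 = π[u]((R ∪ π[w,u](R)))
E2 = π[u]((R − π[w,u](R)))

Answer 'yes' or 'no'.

E1 row counts bottom-up:
  R → 3
  R → 3
  π[w,u](R) → 3
  (R ∪ π[w,u](R)) → 6
  π[u]((R ∪ π[w,u](R))) → 6
E2 row counts bottom-up:
  R → 3
  R → 3
  π[w,u](R) → 3
  (R − π[w,u](R)) → 0
  π[u]((R − π[w,u](R))) → 0

E1 result:
u
q
q
s
s
s
s
E2 result:
u
(0 rows)
Witness: ('q',) appears 2× in E1 but 0× in E2.

no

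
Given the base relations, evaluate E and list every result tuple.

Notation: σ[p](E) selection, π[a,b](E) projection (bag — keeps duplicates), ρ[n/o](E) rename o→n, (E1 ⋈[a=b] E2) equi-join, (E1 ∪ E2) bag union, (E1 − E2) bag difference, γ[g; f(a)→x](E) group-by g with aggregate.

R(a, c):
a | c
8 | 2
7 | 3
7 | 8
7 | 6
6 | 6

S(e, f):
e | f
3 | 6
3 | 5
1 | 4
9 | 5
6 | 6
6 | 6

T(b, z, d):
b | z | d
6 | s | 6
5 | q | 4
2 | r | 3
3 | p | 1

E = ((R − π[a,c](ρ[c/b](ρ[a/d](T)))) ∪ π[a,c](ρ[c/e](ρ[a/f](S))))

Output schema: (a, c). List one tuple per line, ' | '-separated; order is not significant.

Subexpression sizes:
  R → 5
  T → 4
  ρ[a/d](T) → 4
  ρ[c/b](ρ[a/d](T)) → 4
  π[a,c](ρ[c/b](ρ[a/d](T))) → 4
  (R − π[a,c](ρ[c/b](ρ[a/d](T)))) → 4
  S → 6
  ρ[a/f](S) → 6
  ρ[c/e](ρ[a/f](S)) → 6
  π[a,c](ρ[c/e](ρ[a/f](S))) → 6
  ((R − π[a,c](ρ[c/b](ρ[a/d](T)))) ∪ π[a,c](ρ[c/e](ρ[a/f](S)))) → 10

== RESULT ==
a | c
4 | 1
5 | 3
5 | 9
6 | 3
6 | 6
6 | 6
7 | 3
7 | 6
7 | 8
8 | 2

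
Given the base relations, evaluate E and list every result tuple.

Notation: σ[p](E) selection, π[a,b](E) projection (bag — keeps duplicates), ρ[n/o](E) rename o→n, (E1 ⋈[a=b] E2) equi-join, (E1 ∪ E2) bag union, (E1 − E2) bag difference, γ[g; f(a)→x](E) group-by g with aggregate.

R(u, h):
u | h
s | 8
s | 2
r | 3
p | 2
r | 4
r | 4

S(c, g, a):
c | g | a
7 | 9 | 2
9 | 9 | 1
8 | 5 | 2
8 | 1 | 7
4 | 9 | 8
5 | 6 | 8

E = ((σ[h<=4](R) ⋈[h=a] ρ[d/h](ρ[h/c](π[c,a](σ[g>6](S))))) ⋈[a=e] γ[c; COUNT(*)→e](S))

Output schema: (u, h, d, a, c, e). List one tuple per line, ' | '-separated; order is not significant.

Row counts bottom-up:
  R → 6
  σ[h<=4](R) → 5
  S → 6
  σ[g>6](S) → 3
  π[c,a](σ[g>6](S)) → 3
  ρ[h/c](π[c,a](σ[g>6](S))) → 3
  ρ[d/h](ρ[h/c](π[c,a](σ[g>6](S)))) → 3
  (σ[h<=4](R) ⋈[h=a] ρ[d/h](ρ[h/c](π[c,a](σ[g>6](S))))) → 2
  S → 6
  γ[c; COUNT(*)→e](S) → 5
  ((σ[h<=4](R) ⋈[h=a] ρ[d/h](ρ[h/c](π[c,a](σ[g>6](S))))) ⋈[a=e] γ[c; COUNT(*)→e](S)) → 2

== RESULT ==
u | h | d | a | c | e
p | 2 | 7 | 2 | 8 | 2
s | 2 | 7 | 2 | 8 | 2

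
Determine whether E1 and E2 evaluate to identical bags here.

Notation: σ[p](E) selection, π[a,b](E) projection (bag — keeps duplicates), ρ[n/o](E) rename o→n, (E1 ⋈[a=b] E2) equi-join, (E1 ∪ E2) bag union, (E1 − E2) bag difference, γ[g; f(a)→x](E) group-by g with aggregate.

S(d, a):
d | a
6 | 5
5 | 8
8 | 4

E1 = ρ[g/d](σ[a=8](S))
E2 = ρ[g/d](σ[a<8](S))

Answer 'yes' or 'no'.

E1 per-node cardinality:
  S → 3
  σ[a=8](S) → 1
  ρ[g/d](σ[a=8](S)) → 1
E2 per-node cardinality:
  S → 3
  σ[a<8](S) → 2
  ρ[g/d](σ[a<8](S)) → 2

E1 result:
g | a
5 | 8
E2 result:
g | a
6 | 5
8 | 4
Witness: (8, 4) appears 0× in E1 but 1× in E2.

no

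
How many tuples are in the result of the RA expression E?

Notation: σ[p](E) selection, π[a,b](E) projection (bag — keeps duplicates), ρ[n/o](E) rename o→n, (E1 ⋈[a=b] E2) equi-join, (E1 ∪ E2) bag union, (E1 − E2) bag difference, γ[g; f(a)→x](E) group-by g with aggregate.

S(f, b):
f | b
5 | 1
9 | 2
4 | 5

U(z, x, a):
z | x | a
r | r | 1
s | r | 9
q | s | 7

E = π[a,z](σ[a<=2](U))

Subexpression sizes:
  U → 3
  σ[a<=2](U) → 1
  π[a,z](σ[a<=2](U)) → 1

|E| = 1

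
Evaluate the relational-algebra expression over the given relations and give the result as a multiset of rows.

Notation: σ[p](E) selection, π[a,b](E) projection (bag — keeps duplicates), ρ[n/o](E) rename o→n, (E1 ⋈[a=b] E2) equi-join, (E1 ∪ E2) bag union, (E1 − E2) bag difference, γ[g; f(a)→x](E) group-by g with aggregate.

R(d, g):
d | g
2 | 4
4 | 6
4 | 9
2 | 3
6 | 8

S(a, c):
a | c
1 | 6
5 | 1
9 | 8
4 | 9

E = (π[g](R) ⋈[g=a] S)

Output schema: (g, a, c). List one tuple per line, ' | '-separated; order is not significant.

Subexpression sizes:
  R → 5
  π[g](R) → 5
  S → 4
  (π[g](R) ⋈[g=a] S) → 2

== RESULT ==
g | a | c
4 | 4 | 9
9 | 9 | 8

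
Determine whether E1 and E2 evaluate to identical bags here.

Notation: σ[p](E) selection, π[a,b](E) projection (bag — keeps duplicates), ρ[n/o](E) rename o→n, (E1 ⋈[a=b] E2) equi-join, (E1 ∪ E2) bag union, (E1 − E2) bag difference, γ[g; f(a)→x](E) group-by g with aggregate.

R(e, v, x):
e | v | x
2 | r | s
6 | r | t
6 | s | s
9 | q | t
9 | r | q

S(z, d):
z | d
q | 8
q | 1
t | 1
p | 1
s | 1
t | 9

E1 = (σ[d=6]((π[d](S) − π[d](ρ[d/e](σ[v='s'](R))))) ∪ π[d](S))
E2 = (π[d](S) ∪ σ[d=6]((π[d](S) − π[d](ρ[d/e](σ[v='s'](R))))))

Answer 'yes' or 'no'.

E1 subexpression sizes:
  S → 6
  π[d](S) → 6
  R → 5
  σ[v='s'](R) → 1
  ρ[d/e](σ[v='s'](R)) → 1
  π[d](ρ[d/e](σ[v='s'](R))) → 1
  (π[d](S) − π[d](ρ[d/e](σ[v='s'](R)))) → 6
  σ[d=6]((π[d](S) − π[d](ρ[d/e](σ[v='s'](R))))) → 0
  S → 6
  π[d](S) → 6
  (σ[d=6]((π[d](S) − π[d](ρ[d/e](σ[v='s'](R))))) ∪ π[d](S)) → 6
E2 subexpression sizes:
  S → 6
  π[d](S) → 6
  S → 6
  π[d](S) → 6
  R → 5
  σ[v='s'](R) → 1
  ρ[d/e](σ[v='s'](R)) → 1
  π[d](ρ[d/e](σ[v='s'](R))) → 1
  (π[d](S) − π[d](ρ[d/e](σ[v='s'](R)))) → 6
  σ[d=6]((π[d](S) − π[d](ρ[d/e](σ[v='s'](R))))) → 0
  (π[d](S) ∪ σ[d=6]((π[d](S) − π[d](ρ[d/e](σ[v='s'](R)))))) → 6

E1 and E2 produce the same multiset:
d
1
1
1
1
8
9

yes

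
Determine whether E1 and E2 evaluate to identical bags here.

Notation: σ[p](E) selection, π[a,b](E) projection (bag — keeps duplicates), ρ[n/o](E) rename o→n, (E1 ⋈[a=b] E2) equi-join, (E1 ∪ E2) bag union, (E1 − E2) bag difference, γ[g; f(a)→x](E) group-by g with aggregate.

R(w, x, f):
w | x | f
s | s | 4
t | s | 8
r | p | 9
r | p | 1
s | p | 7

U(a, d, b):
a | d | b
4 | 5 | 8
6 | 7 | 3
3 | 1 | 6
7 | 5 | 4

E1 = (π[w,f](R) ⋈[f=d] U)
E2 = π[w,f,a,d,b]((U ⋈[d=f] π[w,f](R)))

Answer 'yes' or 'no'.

E1 subexpression sizes:
  R → 5
  π[w,f](R) → 5
  U → 4
  (π[w,f](R) ⋈[f=d] U) → 2
E2 subexpression sizes:
  U → 4
  R → 5
  π[w,f](R) → 5
  (U ⋈[d=f] π[w,f](R)) → 2
  π[w,f,a,d,b]((U ⋈[d=f] π[w,f](R))) → 2

E1 and E2 produce the same multiset:
w | f | a | d | b
r | 1 | 3 | 1 | 6
s | 7 | 6 | 7 | 3

yes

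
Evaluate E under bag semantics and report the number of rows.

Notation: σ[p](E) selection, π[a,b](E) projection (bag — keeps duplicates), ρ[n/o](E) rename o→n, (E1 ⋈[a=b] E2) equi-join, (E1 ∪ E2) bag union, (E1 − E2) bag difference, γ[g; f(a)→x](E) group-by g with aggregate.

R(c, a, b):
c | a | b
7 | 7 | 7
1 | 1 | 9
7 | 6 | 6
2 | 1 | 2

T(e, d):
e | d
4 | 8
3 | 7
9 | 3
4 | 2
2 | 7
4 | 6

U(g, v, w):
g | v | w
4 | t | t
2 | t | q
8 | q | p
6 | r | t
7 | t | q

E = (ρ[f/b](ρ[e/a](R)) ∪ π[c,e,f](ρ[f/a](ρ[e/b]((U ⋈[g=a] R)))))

Stepwise |·|:
  R → 4
  ρ[e/a](R) → 4
  ρ[f/b](ρ[e/a](R)) → 4
  U → 5
  R → 4
  (U ⋈[g=a] R) → 2
  ρ[e/b]((U ⋈[g=a] R)) → 2
  ρ[f/a](ρ[e/b]((U ⋈[g=a] R))) → 2
  π[c,e,f](ρ[f/a](ρ[e/b]((U ⋈[g=a] R)))) → 2
  (ρ[f/b](ρ[e/a](R)) ∪ π[c,e,f](ρ[f/a](ρ[e/b]((U ⋈[g=a] R))))) → 6

|E| = 6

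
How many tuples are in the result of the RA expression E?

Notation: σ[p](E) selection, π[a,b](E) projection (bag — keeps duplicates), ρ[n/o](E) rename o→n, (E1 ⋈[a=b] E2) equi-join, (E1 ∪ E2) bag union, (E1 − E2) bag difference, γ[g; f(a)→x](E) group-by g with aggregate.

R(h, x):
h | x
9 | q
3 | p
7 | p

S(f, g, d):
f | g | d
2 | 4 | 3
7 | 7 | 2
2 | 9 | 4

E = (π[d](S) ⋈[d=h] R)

Subexpression sizes:
  S → 3
  π[d](S) → 3
  R → 3
  (π[d](S) ⋈[d=h] R) → 1

|E| = 1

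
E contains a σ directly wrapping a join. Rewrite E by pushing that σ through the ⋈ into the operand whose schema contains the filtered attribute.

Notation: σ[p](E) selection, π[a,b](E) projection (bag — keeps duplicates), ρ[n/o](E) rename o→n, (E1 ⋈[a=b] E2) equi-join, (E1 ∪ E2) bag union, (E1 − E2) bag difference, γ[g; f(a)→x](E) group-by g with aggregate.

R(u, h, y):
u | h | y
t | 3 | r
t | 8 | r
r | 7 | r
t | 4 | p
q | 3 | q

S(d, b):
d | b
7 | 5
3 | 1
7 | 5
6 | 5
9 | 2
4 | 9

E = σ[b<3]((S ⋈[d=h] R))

σ filters on b, owned by the left side.
E' = (σ[b<3](S) ⋈[d=h] R)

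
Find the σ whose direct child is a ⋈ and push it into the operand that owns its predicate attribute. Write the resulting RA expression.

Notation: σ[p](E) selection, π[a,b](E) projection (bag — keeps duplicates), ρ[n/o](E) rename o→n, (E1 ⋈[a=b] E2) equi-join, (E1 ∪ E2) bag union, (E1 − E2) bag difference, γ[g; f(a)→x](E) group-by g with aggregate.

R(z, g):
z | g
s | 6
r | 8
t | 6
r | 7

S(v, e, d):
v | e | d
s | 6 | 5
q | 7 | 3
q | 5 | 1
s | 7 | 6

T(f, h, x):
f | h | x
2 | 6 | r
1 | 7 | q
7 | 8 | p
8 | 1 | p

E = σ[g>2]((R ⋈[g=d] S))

σ filters on g, owned by the left side.
E' = (σ[g>2](R) ⋈[g=d] S)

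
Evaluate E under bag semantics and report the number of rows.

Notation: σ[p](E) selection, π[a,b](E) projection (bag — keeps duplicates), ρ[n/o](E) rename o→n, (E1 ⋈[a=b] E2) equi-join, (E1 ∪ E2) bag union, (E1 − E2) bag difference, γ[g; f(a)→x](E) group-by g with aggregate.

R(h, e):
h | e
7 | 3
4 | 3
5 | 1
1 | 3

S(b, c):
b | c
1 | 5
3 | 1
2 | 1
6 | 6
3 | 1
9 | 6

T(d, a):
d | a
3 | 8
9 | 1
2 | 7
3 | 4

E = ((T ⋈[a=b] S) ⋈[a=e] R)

Subexpression sizes:
  T → 4
  S → 6
  (T ⋈[a=b] S) → 1
  R → 4
  ((T ⋈[a=b] S) ⋈[a=e] R) → 1

|E| = 1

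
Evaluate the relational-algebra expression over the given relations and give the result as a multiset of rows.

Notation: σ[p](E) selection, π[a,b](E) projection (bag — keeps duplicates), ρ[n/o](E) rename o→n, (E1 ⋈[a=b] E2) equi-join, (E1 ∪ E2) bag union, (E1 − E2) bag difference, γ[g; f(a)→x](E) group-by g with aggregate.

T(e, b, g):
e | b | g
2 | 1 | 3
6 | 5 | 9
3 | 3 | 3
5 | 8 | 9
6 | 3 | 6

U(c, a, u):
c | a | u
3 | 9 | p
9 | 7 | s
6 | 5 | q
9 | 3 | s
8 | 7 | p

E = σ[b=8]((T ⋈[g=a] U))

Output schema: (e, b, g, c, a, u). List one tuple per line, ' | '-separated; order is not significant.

Per-node cardinality:
  T → 5
  U → 5
  (T ⋈[g=a] U) → 4
  σ[b=8]((T ⋈[g=a] U)) → 1

== RESULT ==
e | b | g | c | a | u
5 | 8 | 9 | 3 | 9 | p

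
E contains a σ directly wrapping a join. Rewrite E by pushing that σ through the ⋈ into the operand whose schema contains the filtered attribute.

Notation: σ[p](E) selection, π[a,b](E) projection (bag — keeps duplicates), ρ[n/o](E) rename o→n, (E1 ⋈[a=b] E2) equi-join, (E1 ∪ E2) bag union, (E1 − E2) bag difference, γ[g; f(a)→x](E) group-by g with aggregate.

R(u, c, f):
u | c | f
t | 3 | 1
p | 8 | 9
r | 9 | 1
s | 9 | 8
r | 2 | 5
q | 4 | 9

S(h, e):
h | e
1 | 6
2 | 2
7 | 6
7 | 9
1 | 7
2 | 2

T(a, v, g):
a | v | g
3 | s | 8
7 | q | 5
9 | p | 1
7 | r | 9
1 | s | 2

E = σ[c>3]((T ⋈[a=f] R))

σ filters on c, owned by the right side.
E' = (T ⋈[a=f] σ[c>3](R))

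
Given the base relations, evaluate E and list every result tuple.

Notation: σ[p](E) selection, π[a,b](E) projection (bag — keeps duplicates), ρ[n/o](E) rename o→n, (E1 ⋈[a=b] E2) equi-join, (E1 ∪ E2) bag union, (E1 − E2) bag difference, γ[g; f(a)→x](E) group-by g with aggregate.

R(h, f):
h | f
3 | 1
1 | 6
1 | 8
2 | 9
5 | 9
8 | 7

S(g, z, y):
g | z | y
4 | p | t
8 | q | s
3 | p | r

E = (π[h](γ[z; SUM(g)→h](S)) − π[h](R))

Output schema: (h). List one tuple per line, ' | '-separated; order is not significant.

Subexpression sizes:
  S → 3
  γ[z; SUM(g)→h](S) → 2
  π[h](γ[z; SUM(g)→h](S)) → 2
  R → 6
  π[h](R) → 6
  (π[h](γ[z; SUM(g)→h](S)) − π[h](R)) → 1

== RESULT ==
h
7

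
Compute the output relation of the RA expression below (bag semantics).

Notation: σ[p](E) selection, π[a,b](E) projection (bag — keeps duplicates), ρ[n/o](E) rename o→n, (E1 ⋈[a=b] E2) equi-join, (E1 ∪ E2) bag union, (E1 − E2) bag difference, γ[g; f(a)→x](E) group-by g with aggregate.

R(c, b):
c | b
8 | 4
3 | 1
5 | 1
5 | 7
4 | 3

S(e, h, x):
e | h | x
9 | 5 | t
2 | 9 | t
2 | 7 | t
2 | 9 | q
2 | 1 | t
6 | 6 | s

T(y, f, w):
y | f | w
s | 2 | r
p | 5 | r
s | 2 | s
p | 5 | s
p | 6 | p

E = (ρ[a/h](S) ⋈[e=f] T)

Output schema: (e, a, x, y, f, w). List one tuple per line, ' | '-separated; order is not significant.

Subexpression sizes:
  S → 6
  ρ[a/h](S) → 6
  T → 5
  (ρ[a/h](S) ⋈[e=f] T) → 9

== RESULT ==
e | a | x | y | f | w
2 | 1 | t | s | 2 | r
2 | 1 | t | s | 2 | s
2 | 7 | t | s | 2 | r
2 | 7 | t | s | 2 | s
2 | 9 | q | s | 2 | r
2 | 9 | q | s | 2 | s
2 | 9 | t | s | 2 | r
2 | 9 | t | s | 2 | s
6 | 6 | s | p | 6 | p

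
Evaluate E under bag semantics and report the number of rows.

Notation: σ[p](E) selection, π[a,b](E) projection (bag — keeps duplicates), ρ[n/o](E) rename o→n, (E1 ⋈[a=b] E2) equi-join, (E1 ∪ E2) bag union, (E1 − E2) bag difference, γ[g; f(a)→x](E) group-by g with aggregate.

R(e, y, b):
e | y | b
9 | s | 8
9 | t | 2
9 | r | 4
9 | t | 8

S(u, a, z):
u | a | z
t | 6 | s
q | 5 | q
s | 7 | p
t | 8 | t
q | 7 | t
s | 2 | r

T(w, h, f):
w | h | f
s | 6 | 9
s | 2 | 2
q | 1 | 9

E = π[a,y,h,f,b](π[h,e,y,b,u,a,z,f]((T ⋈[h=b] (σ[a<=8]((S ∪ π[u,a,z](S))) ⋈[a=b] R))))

Subexpression sizes:
  T → 3
  S → 6
  S → 6
  π[u,a,z](S) → 6
  (S ∪ π[u,a,z](S)) → 12
  σ[a<=8]((S ∪ π[u,a,z](S))) → 12
  R → 4
  (σ[a<=8]((S ∪ π[u,a,z](S))) ⋈[a=b] R) → 6
  (T ⋈[h=b] (σ[a<=8]((S ∪ π[u,a,z](S))) ⋈[a=b] R)) → 2
  π[h,e,y,b,u,a,z,f]((T ⋈[h=b] (σ[a<=8]((S ∪ π[u,a,z](S))) ⋈[a=b] R))) → 2
  π[a,y,h,f,b](π[h,e,y,b,u,a,z,f]((T ⋈[h=b] (σ[a<=8]((S ∪ π[u,a,z](S))) ⋈[a=b] R)))) → 2

|E| = 2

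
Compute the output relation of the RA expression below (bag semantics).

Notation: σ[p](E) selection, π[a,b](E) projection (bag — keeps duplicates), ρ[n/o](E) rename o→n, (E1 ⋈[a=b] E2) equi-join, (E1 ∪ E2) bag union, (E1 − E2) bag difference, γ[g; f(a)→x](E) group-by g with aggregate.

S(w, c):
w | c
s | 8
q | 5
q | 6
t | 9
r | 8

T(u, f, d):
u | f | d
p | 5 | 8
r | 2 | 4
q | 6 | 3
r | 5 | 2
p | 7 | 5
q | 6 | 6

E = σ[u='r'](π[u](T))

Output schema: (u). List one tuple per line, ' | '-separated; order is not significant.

Per-node cardinality:
  T → 6
  π[u](T) → 6
  σ[u='r'](π[u](T)) → 2

== RESULT ==
u
r
r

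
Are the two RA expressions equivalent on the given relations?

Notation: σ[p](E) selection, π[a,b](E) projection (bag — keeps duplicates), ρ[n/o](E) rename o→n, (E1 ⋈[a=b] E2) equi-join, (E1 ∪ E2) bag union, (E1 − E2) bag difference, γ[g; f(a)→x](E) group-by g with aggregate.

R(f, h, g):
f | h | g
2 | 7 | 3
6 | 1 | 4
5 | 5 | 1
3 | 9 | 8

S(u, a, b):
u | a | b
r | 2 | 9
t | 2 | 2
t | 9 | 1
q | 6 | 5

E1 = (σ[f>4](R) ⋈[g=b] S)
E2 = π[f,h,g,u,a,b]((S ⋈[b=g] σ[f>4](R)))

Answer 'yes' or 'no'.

E1 row counts bottom-up:
  R → 4
  σ[f>4](R) → 2
  S → 4
  (σ[f>4](R) ⋈[g=b] S) → 1
E2 row counts bottom-up:
  S → 4
  R → 4
  σ[f>4](R) → 2
  (S ⋈[b=g] σ[f>4](R)) → 1
  π[f,h,g,u,a,b]((S ⋈[b=g] σ[f>4](R))) → 1

E1 and E2 produce the same multiset:
f | h | g | u | a | b
5 | 5 | 1 | t | 9 | 1

yes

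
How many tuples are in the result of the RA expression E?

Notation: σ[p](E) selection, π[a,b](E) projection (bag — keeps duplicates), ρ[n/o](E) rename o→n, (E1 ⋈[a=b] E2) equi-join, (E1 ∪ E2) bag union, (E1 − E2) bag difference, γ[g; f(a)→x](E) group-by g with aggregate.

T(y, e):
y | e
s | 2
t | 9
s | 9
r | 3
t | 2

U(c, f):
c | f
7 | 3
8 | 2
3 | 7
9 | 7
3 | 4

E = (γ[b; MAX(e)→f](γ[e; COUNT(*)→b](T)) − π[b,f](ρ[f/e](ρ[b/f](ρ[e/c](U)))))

Subexpression sizes:
  T → 5
  γ[e; COUNT(*)→b](T) → 3
  γ[b; MAX(e)→f](γ[e; COUNT(*)→b](T)) → 2
  U → 5
  ρ[e/c](U) → 5
  ρ[b/f](ρ[e/c](U)) → 5
  ρ[f/e](ρ[b/f](ρ[e/c](U))) → 5
  π[b,f](ρ[f/e](ρ[b/f](ρ[e/c](U)))) → 5
  (γ[b; MAX(e)→f](γ[e; COUNT(*)→b](T)) − π[b,f](ρ[f/e](ρ[b/f](ρ[e/c](U))))) → 2

|E| = 2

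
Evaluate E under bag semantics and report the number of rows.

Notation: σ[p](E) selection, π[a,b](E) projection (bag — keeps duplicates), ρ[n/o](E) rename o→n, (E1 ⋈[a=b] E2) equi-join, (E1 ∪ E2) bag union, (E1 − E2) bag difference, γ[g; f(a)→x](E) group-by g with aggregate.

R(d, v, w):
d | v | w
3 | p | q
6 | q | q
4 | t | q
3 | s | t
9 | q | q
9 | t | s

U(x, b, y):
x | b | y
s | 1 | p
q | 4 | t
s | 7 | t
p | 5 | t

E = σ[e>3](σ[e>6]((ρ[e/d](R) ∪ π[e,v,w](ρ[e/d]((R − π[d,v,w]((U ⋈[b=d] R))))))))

Stepwise |·|:
  R → 6
  ρ[e/d](R) → 6
  R → 6
  U → 4
  R → 6
  (U ⋈[b=d] R) → 1
  π[d,v,w]((U ⋈[b=d] R)) → 1
  (R − π[d,v,w]((U ⋈[b=d] R))) → 5
  ρ[e/d]((R − π[d,v,w]((U ⋈[b=d] R)))) → 5
  π[e,v,w](ρ[e/d]((R − π[d,v,w]((U ⋈[b=d] R))))) → 5
  (ρ[e/d](R) ∪ π[e,v,w](ρ[e/d]((R − π[d,v,w]((U ⋈[b=d] R)))))) → 11
  σ[e>6]((ρ[e/d](R) ∪ π[e,v,w](ρ[e/d]((R − π[d,v,w]((U ⋈[b=d] R))))))) → 4
  σ[e>3](σ[e>6]((ρ[e/d](R) ∪ π[e,v,w](ρ[e/d]((R − π[d,v,w]((U ⋈[b=d] R)))))))) → 4

|E| = 4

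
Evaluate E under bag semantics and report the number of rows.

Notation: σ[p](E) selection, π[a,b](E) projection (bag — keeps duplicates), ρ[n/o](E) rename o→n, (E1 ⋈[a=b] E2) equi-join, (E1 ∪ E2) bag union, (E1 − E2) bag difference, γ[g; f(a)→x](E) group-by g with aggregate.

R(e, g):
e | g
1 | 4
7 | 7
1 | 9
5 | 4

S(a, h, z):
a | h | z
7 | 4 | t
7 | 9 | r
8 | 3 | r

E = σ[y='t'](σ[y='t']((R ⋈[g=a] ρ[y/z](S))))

Per-node cardinality:
  R → 4
  S → 3
  ρ[y/z](S) → 3
  (R ⋈[g=a] ρ[y/z](S)) → 2
  σ[y='t']((R ⋈[g=a] ρ[y/z](S))) → 1
  σ[y='t'](σ[y='t']((R ⋈[g=a] ρ[y/z](S)))) → 1

|E| = 1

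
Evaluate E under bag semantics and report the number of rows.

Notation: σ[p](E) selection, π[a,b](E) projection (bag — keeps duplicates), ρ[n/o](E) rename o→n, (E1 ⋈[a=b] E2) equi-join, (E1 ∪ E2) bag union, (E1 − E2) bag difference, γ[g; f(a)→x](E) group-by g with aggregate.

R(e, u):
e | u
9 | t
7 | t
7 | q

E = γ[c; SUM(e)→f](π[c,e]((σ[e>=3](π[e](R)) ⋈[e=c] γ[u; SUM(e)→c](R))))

Stepwise |·|:
  R → 3
  π[e](R) → 3
  σ[e>=3](π[e](R)) → 3
  R → 3
  γ[u; SUM(e)→c](R) → 2
  (σ[e>=3](π[e](R)) ⋈[e=c] γ[u; SUM(e)→c](R)) → 2
  π[c,e]((σ[e>=3](π[e](R)) ⋈[e=c] γ[u; SUM(e)→c](R))) → 2
  γ[c; SUM(e)→f](π[c,e]((σ[e>=3](π[e](R)) ⋈[e=c] γ[u; SUM(e)→c](R)))) → 1

|E| = 1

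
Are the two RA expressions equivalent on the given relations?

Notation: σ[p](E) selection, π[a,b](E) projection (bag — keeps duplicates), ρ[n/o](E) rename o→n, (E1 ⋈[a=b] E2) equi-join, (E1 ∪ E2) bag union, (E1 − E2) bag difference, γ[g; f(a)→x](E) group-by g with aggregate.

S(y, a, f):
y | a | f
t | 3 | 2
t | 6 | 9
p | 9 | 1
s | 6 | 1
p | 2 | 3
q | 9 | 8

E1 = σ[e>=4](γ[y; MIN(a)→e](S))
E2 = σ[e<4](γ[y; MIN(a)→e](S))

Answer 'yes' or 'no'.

E1 row counts bottom-up:
  S → 6
  γ[y; MIN(a)→e](S) → 4
  σ[e>=4](γ[y; MIN(a)→e](S)) → 2
E2 row counts bottom-up:
  S → 6
  γ[y; MIN(a)→e](S) → 4
  σ[e<4](γ[y; MIN(a)→e](S)) → 2

E1 result:
y | e
q | 9
s | 6
E2 result:
y | e
p | 2
t | 3
Witness: ('q', 9) appears 1× in E1 but 0× in E2.

no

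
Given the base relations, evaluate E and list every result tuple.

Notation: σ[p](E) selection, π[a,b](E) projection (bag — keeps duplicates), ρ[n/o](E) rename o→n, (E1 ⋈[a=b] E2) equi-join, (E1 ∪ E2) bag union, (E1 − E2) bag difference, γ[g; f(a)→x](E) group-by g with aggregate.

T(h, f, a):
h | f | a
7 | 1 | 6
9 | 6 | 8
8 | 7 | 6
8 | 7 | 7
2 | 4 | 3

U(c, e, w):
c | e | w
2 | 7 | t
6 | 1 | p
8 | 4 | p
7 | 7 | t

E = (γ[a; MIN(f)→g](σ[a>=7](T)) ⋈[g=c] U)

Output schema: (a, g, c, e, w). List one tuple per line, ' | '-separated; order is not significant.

Stepwise |·|:
  T → 5
  σ[a>=7](T) → 2
  γ[a; MIN(f)→g](σ[a>=7](T)) → 2
  U → 4
  (γ[a; MIN(f)→g](σ[a>=7](T)) ⋈[g=c] U) → 2

== RESULT ==
a | g | c | e | w
7 | 7 | 7 | 7 | t
8 | 6 | 6 | 1 | p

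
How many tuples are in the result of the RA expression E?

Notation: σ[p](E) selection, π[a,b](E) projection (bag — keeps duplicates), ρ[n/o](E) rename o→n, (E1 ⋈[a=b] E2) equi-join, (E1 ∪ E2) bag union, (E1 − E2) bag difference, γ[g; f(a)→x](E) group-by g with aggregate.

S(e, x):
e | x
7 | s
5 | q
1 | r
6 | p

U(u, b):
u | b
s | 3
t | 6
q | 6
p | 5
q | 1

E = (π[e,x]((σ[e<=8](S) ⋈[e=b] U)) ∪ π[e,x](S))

Row counts bottom-up:
  S → 4
  σ[e<=8](S) → 4
  U → 5
  (σ[e<=8](S) ⋈[e=b] U) → 4
  π[e,x]((σ[e<=8](S) ⋈[e=b] U)) → 4
  S → 4
  π[e,x](S) → 4
  (π[e,x]((σ[e<=8](S) ⋈[e=b] U)) ∪ π[e,x](S)) → 8

|E| = 8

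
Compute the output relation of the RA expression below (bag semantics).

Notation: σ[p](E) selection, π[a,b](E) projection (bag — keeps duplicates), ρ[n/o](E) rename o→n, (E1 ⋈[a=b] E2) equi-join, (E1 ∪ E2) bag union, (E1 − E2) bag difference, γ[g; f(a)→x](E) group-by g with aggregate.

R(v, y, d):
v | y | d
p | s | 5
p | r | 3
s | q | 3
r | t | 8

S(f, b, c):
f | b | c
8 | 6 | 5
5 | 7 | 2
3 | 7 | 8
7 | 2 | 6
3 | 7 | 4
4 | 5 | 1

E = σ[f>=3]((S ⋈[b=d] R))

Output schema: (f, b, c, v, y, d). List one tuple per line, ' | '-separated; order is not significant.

Subexpression sizes:
  S → 6
  R → 4
  (S ⋈[b=d] R) → 1
  σ[f>=3]((S ⋈[b=d] R)) → 1

== RESULT ==
f | b | c | v | y | d
4 | 5 | 1 | p | s | 5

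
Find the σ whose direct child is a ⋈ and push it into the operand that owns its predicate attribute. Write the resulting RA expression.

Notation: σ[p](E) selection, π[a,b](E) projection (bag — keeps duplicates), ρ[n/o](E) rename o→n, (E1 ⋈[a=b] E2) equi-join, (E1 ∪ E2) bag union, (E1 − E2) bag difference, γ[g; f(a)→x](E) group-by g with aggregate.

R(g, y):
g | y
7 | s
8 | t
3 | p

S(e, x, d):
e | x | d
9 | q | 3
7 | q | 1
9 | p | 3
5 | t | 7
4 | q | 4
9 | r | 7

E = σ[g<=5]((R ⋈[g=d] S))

σ filters on g, owned by the left side.
E' = (σ[g<=5](R) ⋈[g=d] S)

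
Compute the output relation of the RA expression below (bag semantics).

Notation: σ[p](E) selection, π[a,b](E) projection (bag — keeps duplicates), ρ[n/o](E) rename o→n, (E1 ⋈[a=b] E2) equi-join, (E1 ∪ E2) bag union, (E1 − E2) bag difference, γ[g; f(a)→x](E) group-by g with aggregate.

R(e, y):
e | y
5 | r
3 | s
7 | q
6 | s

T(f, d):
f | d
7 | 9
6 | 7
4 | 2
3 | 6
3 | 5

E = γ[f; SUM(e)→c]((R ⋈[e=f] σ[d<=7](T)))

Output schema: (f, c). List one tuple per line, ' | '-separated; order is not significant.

Stepwise |·|:
  R → 4
  T → 5
  σ[d<=7](T) → 4
  (R ⋈[e=f] σ[d<=7](T)) → 3
  γ[f; SUM(e)→c]((R ⋈[e=f] σ[d<=7](T))) → 2

== RESULT ==
f | c
3 | 6
6 | 6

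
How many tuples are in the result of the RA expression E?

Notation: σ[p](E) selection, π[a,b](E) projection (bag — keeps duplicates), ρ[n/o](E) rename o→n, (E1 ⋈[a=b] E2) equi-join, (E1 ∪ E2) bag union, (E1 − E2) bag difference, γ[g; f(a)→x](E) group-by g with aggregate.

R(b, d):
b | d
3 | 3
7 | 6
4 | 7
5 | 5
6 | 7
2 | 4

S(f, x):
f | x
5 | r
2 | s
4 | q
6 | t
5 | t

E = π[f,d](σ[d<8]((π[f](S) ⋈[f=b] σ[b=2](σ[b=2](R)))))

Per-node cardinality:
  S → 5
  π[f](S) → 5
  R → 6
  σ[b=2](R) → 1
  σ[b=2](σ[b=2](R)) → 1
  (π[f](S) ⋈[f=b] σ[b=2](σ[b=2](R))) → 1
  σ[d<8]((π[f](S) ⋈[f=b] σ[b=2](σ[b=2](R)))) → 1
  π[f,d](σ[d<8]((π[f](S) ⋈[f=b] σ[b=2](σ[b=2](R))))) → 1

|E| = 1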